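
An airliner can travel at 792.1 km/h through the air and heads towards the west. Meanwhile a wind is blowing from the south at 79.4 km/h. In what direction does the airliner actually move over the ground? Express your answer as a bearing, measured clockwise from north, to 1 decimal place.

275.7°

Taking east as x and north as y: velocity relative to the air = (-792.100, 0.000) km/h; the air relative to ground = (0.000, 79.400) km/h.
Velocity relative to ground = (-792.100, 0.000) + (0.000, 79.400) = (-792.100, 79.400) km/h.
Bearing = atan2(-792.10, 79.40) = 275.72° clockwise from north.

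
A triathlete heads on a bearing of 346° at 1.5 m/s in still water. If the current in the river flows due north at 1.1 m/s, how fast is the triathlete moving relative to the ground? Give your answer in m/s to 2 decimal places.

2.58 m/s

Taking east as x and north as y: velocity relative to the water = (-0.363, 1.455) m/s; the water relative to ground = (0.000, 1.100) m/s.
Velocity relative to ground = (-0.363, 1.455) + (0.000, 1.100) = (-0.363, 2.555) m/s.
Speed = |(-0.363, 2.555)| = 2.581 m/s.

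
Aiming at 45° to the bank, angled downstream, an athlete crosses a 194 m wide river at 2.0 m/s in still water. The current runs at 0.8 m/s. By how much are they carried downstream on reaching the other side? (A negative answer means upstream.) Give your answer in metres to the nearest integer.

304 m

Perpendicular speed = 1.414 m/s; crossing time = 194 / 1.414 = 137.179 s.
Net downstream speed = 2.214 m/s.
Drift = 2.214 × 137.179 = 303.743 m (downstream).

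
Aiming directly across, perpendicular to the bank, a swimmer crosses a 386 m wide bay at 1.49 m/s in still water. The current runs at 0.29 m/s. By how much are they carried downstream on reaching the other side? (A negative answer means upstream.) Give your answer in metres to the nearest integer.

75 m

Perpendicular speed = 1.490 m/s; crossing time = 386 / 1.490 = 259.060 s.
Net downstream speed = 0.290 m/s.
Drift = 0.290 × 259.060 = 75.128 m (downstream).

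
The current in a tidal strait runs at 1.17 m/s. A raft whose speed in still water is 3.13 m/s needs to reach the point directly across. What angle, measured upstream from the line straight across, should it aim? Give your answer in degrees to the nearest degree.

To cancel the current, the upstream component of the raft's velocity must equal the flow: 3.13 sin θ = 1.17.
sin θ = 1.17 / 3.13 = 0.3738.
θ = arcsin(0.3738) = 21.950°.

22°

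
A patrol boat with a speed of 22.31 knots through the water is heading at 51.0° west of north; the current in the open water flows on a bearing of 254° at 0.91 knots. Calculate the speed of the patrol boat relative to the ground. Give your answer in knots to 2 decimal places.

Taking east as x and north as y: velocity relative to the water = (-17.338, 14.040) knots; the water relative to ground = (-0.875, -0.251) knots.
Velocity relative to ground = (-17.338, 14.040) + (-0.875, -0.251) = (-18.213, 13.789) knots.
Speed = |(-18.213, 13.789)| = 22.844 knots.

22.84 knots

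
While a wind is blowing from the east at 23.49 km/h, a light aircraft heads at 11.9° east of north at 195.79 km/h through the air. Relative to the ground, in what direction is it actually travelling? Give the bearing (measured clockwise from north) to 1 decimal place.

Taking east as x and north as y: velocity relative to the air = (40.373, 191.582) km/h; the air relative to ground = (-23.490, 0.000) km/h.
Velocity relative to ground = (40.373, 191.582) + (-23.490, 0.000) = (16.883, 191.582) km/h.
Bearing = atan2(16.88, 191.58) = 5.04° clockwise from north.

005.0°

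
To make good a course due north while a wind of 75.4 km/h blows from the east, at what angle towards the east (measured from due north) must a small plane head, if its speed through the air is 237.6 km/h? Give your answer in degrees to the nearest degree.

19°

The wind pushes perpendicular to the desired track; the heading must have a component into the wind equal to 75.4 km/h: 237.6 sin θ = 75.4.
sin θ = 0.3173, so θ = 18.502°.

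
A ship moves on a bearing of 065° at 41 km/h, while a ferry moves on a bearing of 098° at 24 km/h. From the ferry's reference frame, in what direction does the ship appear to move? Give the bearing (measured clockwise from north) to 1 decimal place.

032.9°

Taking east as x and north as y: ship velocity = (37.159, 17.327) km/h; ferry velocity = (23.766, -3.340) km/h.
Velocity of ship relative to ferry = (37.159, 17.327) − (23.766, -3.340) = (13.392, 20.668) km/h.
Bearing = atan2(13.39, 20.67) = 32.94° clockwise from north.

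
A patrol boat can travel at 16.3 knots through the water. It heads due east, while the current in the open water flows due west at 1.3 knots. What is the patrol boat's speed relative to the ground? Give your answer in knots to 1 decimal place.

15.0 knots

Taking east as x and north as y: velocity relative to the water = (16.300, 0.000) knots; the water relative to ground = (-1.300, 0.000) knots.
Velocity relative to ground = (16.300, 0.000) + (-1.300, 0.000) = (15.000, 0.000) knots.
Speed = |(15.000, 0.000)| = 15.000 knots.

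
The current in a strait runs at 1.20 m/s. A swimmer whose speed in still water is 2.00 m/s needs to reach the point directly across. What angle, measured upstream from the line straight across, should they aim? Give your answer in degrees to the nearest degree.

37°

To cancel the current, the upstream component of the swimmer's velocity must equal the flow: 2.00 sin θ = 1.20.
sin θ = 1.20 / 2.00 = 0.6000.
θ = arcsin(0.6000) = 36.870°.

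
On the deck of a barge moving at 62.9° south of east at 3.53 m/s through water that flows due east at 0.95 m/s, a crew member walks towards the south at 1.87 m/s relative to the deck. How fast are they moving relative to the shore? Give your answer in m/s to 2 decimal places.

5.63 m/s

In east/north components (m/s): crew member relative to barge = (0.000, -1.870); barge relative to water = (1.608, -3.142); water relative to ground = (0.950, 0.000).
Sum = (2.558, -5.012) m/s.
Speed = |(2.558, -5.012)| = 5.627 m/s.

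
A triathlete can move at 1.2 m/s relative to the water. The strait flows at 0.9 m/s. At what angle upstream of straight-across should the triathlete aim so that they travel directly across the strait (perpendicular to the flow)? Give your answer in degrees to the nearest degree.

49°

To cancel the current, the upstream component of the triathlete's velocity must equal the flow: 1.2 sin θ = 0.9.
sin θ = 0.9 / 1.2 = 0.7500.
θ = arcsin(0.7500) = 48.590°.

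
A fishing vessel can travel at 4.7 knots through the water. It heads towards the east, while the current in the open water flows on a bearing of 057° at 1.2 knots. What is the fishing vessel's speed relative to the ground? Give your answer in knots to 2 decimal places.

5.74 knots

Taking east as x and north as y: velocity relative to the water = (4.700, 0.000) knots; the water relative to ground = (1.006, 0.654) knots.
Velocity relative to ground = (4.700, 0.000) + (1.006, 0.654) = (5.706, 0.654) knots.
Speed = |(5.706, 0.654)| = 5.744 knots.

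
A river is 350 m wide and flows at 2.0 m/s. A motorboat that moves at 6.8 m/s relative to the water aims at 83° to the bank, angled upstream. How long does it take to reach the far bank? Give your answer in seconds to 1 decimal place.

The component of the motorboat's velocity perpendicular to the bank is 6.8 × sin 83° = 6.749 m/s.
The current is parallel to the bank, so it does not affect the crossing time.
Time = 350 / 6.749 = 51.857 s.

51.9 s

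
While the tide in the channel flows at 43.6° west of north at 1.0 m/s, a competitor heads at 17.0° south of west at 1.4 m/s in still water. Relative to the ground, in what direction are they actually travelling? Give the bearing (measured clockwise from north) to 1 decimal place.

Taking east as x and north as y: velocity relative to the water = (-1.339, -0.409) m/s; the water relative to ground = (-0.690, 0.724) m/s.
Velocity relative to ground = (-1.339, -0.409) + (-0.690, 0.724) = (-2.028, 0.315) m/s.
Bearing = atan2(-2.03, 0.31) = 278.82° clockwise from north.

278.8°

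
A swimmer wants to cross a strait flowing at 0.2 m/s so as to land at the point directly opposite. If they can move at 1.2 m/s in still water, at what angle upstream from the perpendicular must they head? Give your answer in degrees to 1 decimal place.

To cancel the current, the upstream component of the swimmer's velocity must equal the flow: 1.2 sin θ = 0.2.
sin θ = 0.2 / 1.2 = 0.1667.
θ = arcsin(0.1667) = 9.594°.

9.6°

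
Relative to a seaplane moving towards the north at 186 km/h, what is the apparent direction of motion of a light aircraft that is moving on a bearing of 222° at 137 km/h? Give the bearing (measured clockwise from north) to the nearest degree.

Taking east as x and north as y: light aircraft velocity = (-91.671, -101.811) km/h; seaplane velocity = (0.000, 186.000) km/h.
Velocity of light aircraft relative to seaplane = (-91.671, -101.811) − (0.000, 186.000) = (-91.671, -287.811) km/h.
Bearing = atan2(-91.67, -287.81) = 197.67° clockwise from north.

198°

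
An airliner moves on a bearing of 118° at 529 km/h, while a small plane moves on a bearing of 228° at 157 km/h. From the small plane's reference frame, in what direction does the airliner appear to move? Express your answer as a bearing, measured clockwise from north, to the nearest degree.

Taking east as x and north as y: airliner velocity = (467.079, -248.350) km/h; small plane velocity = (-116.674, -105.054) km/h.
Velocity of airliner relative to small plane = (467.079, -248.350) − (-116.674, -105.054) = (583.753, -143.297) km/h.
Bearing = atan2(583.75, -143.30) = 103.79° clockwise from north.

104°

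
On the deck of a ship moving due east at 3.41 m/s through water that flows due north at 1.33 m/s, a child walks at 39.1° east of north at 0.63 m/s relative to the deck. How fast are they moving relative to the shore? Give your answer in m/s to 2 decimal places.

4.22 m/s

In east/north components (m/s): child relative to ship = (0.397, 0.489); ship relative to water = (3.410, 0.000); water relative to ground = (0.000, 1.330).
Sum = (3.807, 1.819) m/s.
Speed = |(3.807, 1.819)| = 4.219 m/s.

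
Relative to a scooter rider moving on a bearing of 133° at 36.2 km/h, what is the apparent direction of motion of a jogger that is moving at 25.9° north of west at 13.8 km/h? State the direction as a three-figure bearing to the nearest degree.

308°

Taking east as x and north as y: jogger velocity = (-12.414, 6.028) km/h; scooter rider velocity = (26.475, -24.688) km/h.
Velocity of jogger relative to scooter rider = (-12.414, 6.028) − (26.475, -24.688) = (-38.889, 30.716) km/h.
Bearing = atan2(-38.89, 30.72) = 308.30° clockwise from north.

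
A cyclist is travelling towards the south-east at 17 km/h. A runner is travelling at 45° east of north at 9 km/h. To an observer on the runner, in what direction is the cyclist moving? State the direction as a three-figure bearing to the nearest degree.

Taking east as x and north as y: cyclist velocity = (12.021, -12.021) km/h; runner velocity = (6.364, 6.364) km/h.
Velocity of cyclist relative to runner = (12.021, -12.021) − (6.364, 6.364) = (5.657, -18.385) km/h.
Bearing = atan2(5.66, -18.38) = 162.90° clockwise from north.

163°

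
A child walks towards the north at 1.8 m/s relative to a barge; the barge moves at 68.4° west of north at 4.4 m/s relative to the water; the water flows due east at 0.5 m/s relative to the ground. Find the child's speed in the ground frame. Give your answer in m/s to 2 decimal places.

In east/north components (m/s): child relative to barge = (0.000, 1.800); barge relative to water = (-4.091, 1.620); water relative to ground = (0.500, 0.000).
Sum = (-3.591, 3.420) m/s.
Speed = |(-3.591, 3.420)| = 4.959 m/s.

4.96 m/s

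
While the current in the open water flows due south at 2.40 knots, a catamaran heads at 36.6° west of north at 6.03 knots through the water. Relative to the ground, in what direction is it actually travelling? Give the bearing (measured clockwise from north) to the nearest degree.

Taking east as x and north as y: velocity relative to the water = (-3.595, 4.841) knots; the water relative to ground = (0.000, -2.400) knots.
Velocity relative to ground = (-3.595, 4.841) + (0.000, -2.400) = (-3.595, 2.441) knots.
Bearing = atan2(-3.60, 2.44) = 304.17° clockwise from north.

304°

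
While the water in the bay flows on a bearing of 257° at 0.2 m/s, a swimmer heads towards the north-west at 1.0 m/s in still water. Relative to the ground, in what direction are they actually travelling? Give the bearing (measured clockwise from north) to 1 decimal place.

Taking east as x and north as y: velocity relative to the water = (-0.707, 0.707) m/s; the water relative to ground = (-0.195, -0.045) m/s.
Velocity relative to ground = (-0.707, 0.707) + (-0.195, -0.045) = (-0.902, 0.662) m/s.
Bearing = atan2(-0.90, 0.66) = 306.28° clockwise from north.

306.3°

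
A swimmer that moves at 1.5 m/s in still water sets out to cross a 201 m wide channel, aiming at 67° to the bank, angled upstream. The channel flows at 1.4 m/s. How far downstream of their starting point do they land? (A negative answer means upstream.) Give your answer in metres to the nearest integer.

118 m

Perpendicular speed = 1.381 m/s; crossing time = 201 / 1.381 = 145.572 s.
Net downstream speed = 0.814 m/s.
Drift = 0.814 × 145.572 = 118.482 m (downstream).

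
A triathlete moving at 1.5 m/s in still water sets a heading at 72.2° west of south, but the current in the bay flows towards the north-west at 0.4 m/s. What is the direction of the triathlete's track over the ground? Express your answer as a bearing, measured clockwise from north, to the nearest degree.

Taking east as x and north as y: velocity relative to the water = (-1.428, -0.459) m/s; the water relative to ground = (-0.283, 0.283) m/s.
Velocity relative to ground = (-1.428, -0.459) + (-0.283, 0.283) = (-1.711, -0.176) m/s.
Bearing = atan2(-1.71, -0.18) = 264.14° clockwise from north.

264°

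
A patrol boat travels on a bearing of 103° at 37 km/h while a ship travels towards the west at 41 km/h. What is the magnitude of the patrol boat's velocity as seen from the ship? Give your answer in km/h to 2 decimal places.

Taking east as x and north as y: patrol boat velocity = (36.052, -8.323) km/h; ship velocity = (-41.000, 0.000) km/h.
Velocity of patrol boat relative to ship = (36.052, -8.323) − (-41.000, 0.000) = (77.052, -8.323) km/h.
Magnitude = |(77.052, -8.323)| = 77.500 km/h.

77.50 km/h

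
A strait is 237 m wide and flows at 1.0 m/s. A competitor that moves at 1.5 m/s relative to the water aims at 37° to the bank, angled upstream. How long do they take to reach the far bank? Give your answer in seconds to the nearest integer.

The component of the competitor's velocity perpendicular to the bank is 1.5 × sin 37° = 0.903 m/s.
The flow acts along the bank and has no component across it.
Time = 237 / 0.903 = 262.539 s.

263 s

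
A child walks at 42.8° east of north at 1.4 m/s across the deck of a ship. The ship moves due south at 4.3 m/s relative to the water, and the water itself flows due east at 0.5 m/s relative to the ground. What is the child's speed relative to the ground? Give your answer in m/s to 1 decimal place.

In east/north components (m/s): child relative to ship = (0.951, 1.027); ship relative to water = (0.000, -4.300); water relative to ground = (0.500, 0.000).
Sum = (1.451, -3.273) m/s.
Speed = |(1.451, -3.273)| = 3.580 m/s.

3.6 m/s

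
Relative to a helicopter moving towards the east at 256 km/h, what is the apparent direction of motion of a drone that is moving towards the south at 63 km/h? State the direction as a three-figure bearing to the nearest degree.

256°

Taking east as x and north as y: drone velocity = (0.000, -63.000) km/h; helicopter velocity = (256.000, 0.000) km/h.
Velocity of drone relative to helicopter = (0.000, -63.000) − (256.000, 0.000) = (-256.000, -63.000) km/h.
Bearing = atan2(-256.00, -63.00) = 256.17° clockwise from north.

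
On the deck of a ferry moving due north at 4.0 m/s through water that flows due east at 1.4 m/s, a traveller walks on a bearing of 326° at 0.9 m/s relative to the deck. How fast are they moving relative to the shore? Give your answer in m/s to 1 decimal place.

In east/north components (m/s): traveller relative to ferry = (-0.503, 0.746); ferry relative to water = (0.000, 4.000); water relative to ground = (1.400, 0.000).
Sum = (0.897, 4.746) m/s.
Speed = |(0.897, 4.746)| = 4.830 m/s.

4.8 m/s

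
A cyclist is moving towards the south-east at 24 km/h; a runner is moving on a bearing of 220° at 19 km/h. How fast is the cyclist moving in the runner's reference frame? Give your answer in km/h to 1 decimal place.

29.3 km/h

Taking east as x and north as y: cyclist velocity = (16.971, -16.971) km/h; runner velocity = (-12.213, -14.555) km/h.
Velocity of cyclist relative to runner = (16.971, -16.971) − (-12.213, -14.555) = (29.184, -2.416) km/h.
Magnitude = |(29.184, -2.416)| = 29.283 km/h.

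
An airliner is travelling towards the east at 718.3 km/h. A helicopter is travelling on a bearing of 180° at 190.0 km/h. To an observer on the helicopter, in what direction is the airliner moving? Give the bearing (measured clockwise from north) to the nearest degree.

075°

Taking east as x and north as y: airliner velocity = (718.300, 0.000) km/h; helicopter velocity = (0.000, -190.000) km/h.
Velocity of airliner relative to helicopter = (718.300, 0.000) − (0.000, -190.000) = (718.300, 190.000) km/h.
Bearing = atan2(718.30, 190.00) = 75.18° clockwise from north.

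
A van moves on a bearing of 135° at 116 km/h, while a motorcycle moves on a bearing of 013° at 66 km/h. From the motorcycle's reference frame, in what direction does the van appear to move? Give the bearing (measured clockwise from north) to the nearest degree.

155°

Taking east as x and north as y: van velocity = (82.024, -82.024) km/h; motorcycle velocity = (14.847, 64.308) km/h.
Velocity of van relative to motorcycle = (82.024, -82.024) − (14.847, 64.308) = (67.178, -146.333) km/h.
Bearing = atan2(67.18, -146.33) = 155.34° clockwise from north.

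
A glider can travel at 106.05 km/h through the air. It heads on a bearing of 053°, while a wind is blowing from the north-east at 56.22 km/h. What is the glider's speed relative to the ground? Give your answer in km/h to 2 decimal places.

50.98 km/h

Taking east as x and north as y: velocity relative to the air = (84.695, 63.822) km/h; the air relative to ground = (-39.754, -39.754) km/h.
Velocity relative to ground = (84.695, 63.822) + (-39.754, -39.754) = (44.942, 24.069) km/h.
Speed = |(44.942, 24.069)| = 50.981 km/h.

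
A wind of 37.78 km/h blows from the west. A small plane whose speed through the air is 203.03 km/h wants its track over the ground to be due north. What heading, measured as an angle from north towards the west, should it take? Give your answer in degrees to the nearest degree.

11°

The wind pushes perpendicular to the desired track; the heading must have a component into the wind equal to 37.78 km/h: 203.03 sin θ = 37.78.
sin θ = 0.1861, so θ = 10.724°.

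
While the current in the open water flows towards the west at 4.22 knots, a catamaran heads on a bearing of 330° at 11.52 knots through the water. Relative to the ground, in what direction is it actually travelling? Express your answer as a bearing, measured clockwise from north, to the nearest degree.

315°

Taking east as x and north as y: velocity relative to the water = (-5.760, 9.977) knots; the water relative to ground = (-4.220, 0.000) knots.
Velocity relative to ground = (-5.760, 9.977) + (-4.220, 0.000) = (-9.980, 9.977) knots.
Bearing = atan2(-9.98, 9.98) = 314.99° clockwise from north.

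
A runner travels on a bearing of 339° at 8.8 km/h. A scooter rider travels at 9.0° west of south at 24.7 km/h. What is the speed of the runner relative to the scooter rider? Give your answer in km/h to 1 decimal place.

32.6 km/h

Taking east as x and north as y: runner velocity = (-3.154, 8.216) km/h; scooter rider velocity = (-3.864, -24.396) km/h.
Velocity of runner relative to scooter rider = (-3.154, 8.216) − (-3.864, -24.396) = (0.710, 32.611) km/h.
Magnitude = |(0.710, 32.611)| = 32.619 km/h.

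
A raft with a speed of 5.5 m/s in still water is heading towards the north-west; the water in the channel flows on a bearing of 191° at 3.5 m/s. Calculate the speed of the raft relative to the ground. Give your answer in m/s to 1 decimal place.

Taking east as x and north as y: velocity relative to the water = (-3.889, 3.889) m/s; the water relative to ground = (-0.668, -3.436) m/s.
Velocity relative to ground = (-3.889, 3.889) + (-0.668, -3.436) = (-4.557, 0.453) m/s.
Speed = |(-4.557, 0.453)| = 4.579 m/s.

4.6 m/s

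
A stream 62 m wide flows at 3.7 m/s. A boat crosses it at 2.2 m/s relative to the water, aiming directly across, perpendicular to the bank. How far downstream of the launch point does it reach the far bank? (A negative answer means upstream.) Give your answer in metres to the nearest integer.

Perpendicular speed = 2.200 m/s; crossing time = 62 / 2.200 = 28.182 s.
Net downstream speed = 3.700 m/s.
Drift = 3.700 × 28.182 = 104.273 m (downstream).

104 m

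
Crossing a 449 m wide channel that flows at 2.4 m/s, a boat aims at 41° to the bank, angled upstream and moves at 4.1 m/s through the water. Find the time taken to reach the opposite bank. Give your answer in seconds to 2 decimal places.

166.92 s

The component of the boat's velocity perpendicular to the bank is 4.1 × sin 41° = 2.690 m/s.
The current is parallel to the bank, so it does not affect the crossing time.
Time = 449 / 2.690 = 166.924 s.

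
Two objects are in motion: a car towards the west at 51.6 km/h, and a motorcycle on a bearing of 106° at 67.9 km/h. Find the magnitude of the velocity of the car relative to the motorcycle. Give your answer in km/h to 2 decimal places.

118.36 km/h

Taking east as x and north as y: car velocity = (-51.600, 0.000) km/h; motorcycle velocity = (65.270, -18.716) km/h.
Velocity of car relative to motorcycle = (-51.600, 0.000) − (65.270, -18.716) = (-116.870, 18.716) km/h.
Magnitude = |(-116.870, 18.716)| = 118.359 km/h.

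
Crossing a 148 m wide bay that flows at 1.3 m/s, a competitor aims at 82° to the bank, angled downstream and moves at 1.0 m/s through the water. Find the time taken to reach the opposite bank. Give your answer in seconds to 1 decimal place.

149.5 s

The component of the competitor's velocity perpendicular to the bank is 1.0 × sin 82° = 0.990 m/s.
Only the cross-stream component determines the crossing time; the current contributes nothing perpendicular to the bank.
Time = 148 / 0.990 = 149.454 s.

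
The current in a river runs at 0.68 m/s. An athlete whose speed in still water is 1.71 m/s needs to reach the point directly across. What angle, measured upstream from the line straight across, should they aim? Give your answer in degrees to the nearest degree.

To cancel the current, the upstream component of the athlete's velocity must equal the flow: 1.71 sin θ = 0.68.
sin θ = 0.68 / 1.71 = 0.3977.
θ = arcsin(0.3977) = 23.432°.

23°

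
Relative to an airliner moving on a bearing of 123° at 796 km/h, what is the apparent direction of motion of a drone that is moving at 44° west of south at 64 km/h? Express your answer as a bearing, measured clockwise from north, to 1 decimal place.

298.6°

Taking east as x and north as y: drone velocity = (-44.458, -46.038) km/h; airliner velocity = (667.582, -433.533) km/h.
Velocity of drone relative to airliner = (-44.458, -46.038) − (667.582, -433.533) = (-712.040, 387.495) km/h.
Bearing = atan2(-712.04, 387.49) = 298.56° clockwise from north.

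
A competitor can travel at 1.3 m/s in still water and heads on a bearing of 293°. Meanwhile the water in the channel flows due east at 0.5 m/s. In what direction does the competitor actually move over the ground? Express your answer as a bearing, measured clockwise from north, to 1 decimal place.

306.1°

Taking east as x and north as y: velocity relative to the water = (-1.197, 0.508) m/s; the water relative to ground = (0.500, 0.000) m/s.
Velocity relative to ground = (-1.197, 0.508) + (0.500, 0.000) = (-0.697, 0.508) m/s.
Bearing = atan2(-0.70, 0.51) = 306.10° clockwise from north.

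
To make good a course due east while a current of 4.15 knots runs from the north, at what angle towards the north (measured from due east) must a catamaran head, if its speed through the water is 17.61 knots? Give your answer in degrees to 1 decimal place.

13.6°

The current pushes perpendicular to the desired track; the heading must have a component into the current equal to 4.15 knots: 17.61 sin θ = 4.15.
sin θ = 0.2357, so θ = 13.631°.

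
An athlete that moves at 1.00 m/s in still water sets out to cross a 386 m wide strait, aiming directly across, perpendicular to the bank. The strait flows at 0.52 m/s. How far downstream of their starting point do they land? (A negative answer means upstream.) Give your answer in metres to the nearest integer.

201 m

Perpendicular speed = 1.000 m/s; crossing time = 386 / 1.000 = 386.000 s.
Net downstream speed = 0.520 m/s.
Drift = 0.520 × 386.000 = 200.720 m (downstream).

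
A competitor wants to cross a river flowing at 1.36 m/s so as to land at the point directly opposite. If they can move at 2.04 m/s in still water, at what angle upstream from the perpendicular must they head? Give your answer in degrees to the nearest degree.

To cancel the current, the upstream component of the competitor's velocity must equal the flow: 2.04 sin θ = 1.36.
sin θ = 1.36 / 2.04 = 0.6667.
θ = arcsin(0.6667) = 41.810°.

42°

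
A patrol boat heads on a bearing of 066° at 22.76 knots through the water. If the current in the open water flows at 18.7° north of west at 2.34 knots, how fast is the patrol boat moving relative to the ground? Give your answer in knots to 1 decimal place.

21.1 knots

Taking east as x and north as y: velocity relative to the water = (20.792, 9.257) knots; the water relative to ground = (-2.216, 0.750) knots.
Velocity relative to ground = (20.792, 9.257) + (-2.216, 0.750) = (18.576, 10.008) knots.
Speed = |(18.576, 10.008)| = 21.100 knots.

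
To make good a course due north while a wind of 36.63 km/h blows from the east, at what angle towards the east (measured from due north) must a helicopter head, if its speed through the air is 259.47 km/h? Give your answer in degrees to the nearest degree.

The wind pushes perpendicular to the desired track; the heading must have a component into the wind equal to 36.63 km/h: 259.47 sin θ = 36.63.
sin θ = 0.1412, so θ = 8.116°.

8°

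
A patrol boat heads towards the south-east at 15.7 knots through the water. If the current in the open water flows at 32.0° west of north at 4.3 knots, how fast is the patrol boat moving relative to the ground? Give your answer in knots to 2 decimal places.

Taking east as x and north as y: velocity relative to the water = (11.102, -11.102) knots; the water relative to ground = (-2.279, 3.647) knots.
Velocity relative to ground = (11.102, -11.102) + (-2.279, 3.647) = (8.823, -7.455) knots.
Speed = |(8.823, -7.455)| = 11.551 knots.

11.55 knots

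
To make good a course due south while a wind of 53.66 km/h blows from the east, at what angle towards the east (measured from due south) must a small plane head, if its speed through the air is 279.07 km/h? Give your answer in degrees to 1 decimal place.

The wind pushes perpendicular to the desired track; the heading must have a component into the wind equal to 53.66 km/h: 279.07 sin θ = 53.66.
sin θ = 0.1923, so θ = 11.086°.

11.1°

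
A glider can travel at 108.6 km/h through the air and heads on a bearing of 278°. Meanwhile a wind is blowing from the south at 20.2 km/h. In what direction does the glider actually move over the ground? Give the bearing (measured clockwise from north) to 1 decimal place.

288.2°

Taking east as x and north as y: velocity relative to the air = (-107.543, 15.114) km/h; the air relative to ground = (0.000, 20.200) km/h.
Velocity relative to ground = (-107.543, 15.114) + (0.000, 20.200) = (-107.543, 35.314) km/h.
Bearing = atan2(-107.54, 35.31) = 288.18° clockwise from north.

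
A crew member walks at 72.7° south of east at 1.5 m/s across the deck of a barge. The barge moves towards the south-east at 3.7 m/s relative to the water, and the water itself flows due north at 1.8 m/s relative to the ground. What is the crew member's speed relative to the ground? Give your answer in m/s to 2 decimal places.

In east/north components (m/s): crew member relative to barge = (0.446, -1.432); barge relative to water = (2.616, -2.616); water relative to ground = (0.000, 1.800).
Sum = (3.062, -2.248) m/s.
Speed = |(3.062, -2.248)| = 3.799 m/s.

3.80 m/s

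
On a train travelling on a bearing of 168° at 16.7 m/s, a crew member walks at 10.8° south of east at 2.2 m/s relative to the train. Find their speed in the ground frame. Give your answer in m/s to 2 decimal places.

17.67 m/s

Taking east as x and north as y: train velocity = (3.472, -16.335) m/s; crew member velocity relative to train = (2.161, -0.412) m/s.
Velocity relative to ground = (3.472, -16.335) + (2.161, -0.412) = (5.633, -16.747) m/s.
Speed = |(5.633, -16.747)| = 17.669 m/s.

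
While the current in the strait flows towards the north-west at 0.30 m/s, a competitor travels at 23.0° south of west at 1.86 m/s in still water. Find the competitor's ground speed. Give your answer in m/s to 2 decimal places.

Taking east as x and north as y: velocity relative to the water = (-1.712, -0.727) m/s; the water relative to ground = (-0.212, 0.212) m/s.
Velocity relative to ground = (-1.712, -0.727) + (-0.212, 0.212) = (-1.924, -0.515) m/s.
Speed = |(-1.924, -0.515)| = 1.992 m/s.

1.99 m/s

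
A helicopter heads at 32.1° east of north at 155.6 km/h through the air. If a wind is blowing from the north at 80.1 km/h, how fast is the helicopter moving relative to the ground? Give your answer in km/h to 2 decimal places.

Taking east as x and north as y: velocity relative to the air = (82.686, 131.812) km/h; the air relative to ground = (0.000, -80.100) km/h.
Velocity relative to ground = (82.686, 131.812) + (0.000, -80.100) = (82.686, 51.712) km/h.
Speed = |(82.686, 51.712)| = 97.525 km/h.

97.52 km/h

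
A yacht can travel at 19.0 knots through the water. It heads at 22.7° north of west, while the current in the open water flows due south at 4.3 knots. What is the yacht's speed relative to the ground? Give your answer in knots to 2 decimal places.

17.79 knots

Taking east as x and north as y: velocity relative to the water = (-17.528, 7.332) knots; the water relative to ground = (0.000, -4.300) knots.
Velocity relative to ground = (-17.528, 7.332) + (0.000, -4.300) = (-17.528, 3.032) knots.
Speed = |(-17.528, 3.032)| = 17.789 knots.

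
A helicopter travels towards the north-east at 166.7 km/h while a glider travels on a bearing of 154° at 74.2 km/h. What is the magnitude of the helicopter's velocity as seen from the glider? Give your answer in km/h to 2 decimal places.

203.34 km/h

Taking east as x and north as y: helicopter velocity = (117.875, 117.875) km/h; glider velocity = (32.527, -66.691) km/h.
Velocity of helicopter relative to glider = (117.875, 117.875) − (32.527, -66.691) = (85.348, 184.565) km/h.
Magnitude = |(85.348, 184.565)| = 203.343 km/h.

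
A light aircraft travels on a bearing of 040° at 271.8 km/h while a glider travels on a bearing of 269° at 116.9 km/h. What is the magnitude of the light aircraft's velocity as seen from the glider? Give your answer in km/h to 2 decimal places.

Taking east as x and north as y: light aircraft velocity = (174.710, 208.211) km/h; glider velocity = (-116.882, -2.040) km/h.
Velocity of light aircraft relative to glider = (174.710, 208.211) − (-116.882, -2.040) = (291.592, 210.251) km/h.
Magnitude = |(291.592, 210.251)| = 359.488 km/h.

359.49 km/h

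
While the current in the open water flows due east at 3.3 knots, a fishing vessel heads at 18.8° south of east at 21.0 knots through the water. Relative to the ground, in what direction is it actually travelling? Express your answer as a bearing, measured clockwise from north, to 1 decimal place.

Taking east as x and north as y: velocity relative to the water = (19.880, -6.768) knots; the water relative to ground = (3.300, 0.000) knots.
Velocity relative to ground = (19.880, -6.768) + (3.300, 0.000) = (23.180, -6.768) knots.
Bearing = atan2(23.18, -6.77) = 106.28° clockwise from north.

106.3°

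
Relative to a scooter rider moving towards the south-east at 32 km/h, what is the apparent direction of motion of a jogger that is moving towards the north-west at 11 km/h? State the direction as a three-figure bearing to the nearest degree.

315°

Taking east as x and north as y: jogger velocity = (-7.778, 7.778) km/h; scooter rider velocity = (22.627, -22.627) km/h.
Velocity of jogger relative to scooter rider = (-7.778, 7.778) − (22.627, -22.627) = (-30.406, 30.406) km/h.
Bearing = atan2(-30.41, 30.41) = 315.00° clockwise from north.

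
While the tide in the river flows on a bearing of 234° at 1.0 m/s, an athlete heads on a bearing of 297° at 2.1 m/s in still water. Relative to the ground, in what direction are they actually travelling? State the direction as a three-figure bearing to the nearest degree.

Taking east as x and north as y: velocity relative to the water = (-1.871, 0.953) m/s; the water relative to ground = (-0.809, -0.588) m/s.
Velocity relative to ground = (-1.871, 0.953) + (-0.809, -0.588) = (-2.680, 0.366) m/s.
Bearing = atan2(-2.68, 0.37) = 277.77° clockwise from north.

278°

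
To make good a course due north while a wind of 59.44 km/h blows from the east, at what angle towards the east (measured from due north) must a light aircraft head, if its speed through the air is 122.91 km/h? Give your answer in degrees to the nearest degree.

The wind pushes perpendicular to the desired track; the heading must have a component into the wind equal to 59.44 km/h: 122.91 sin θ = 59.44.
sin θ = 0.4836, so θ = 28.921°.

29°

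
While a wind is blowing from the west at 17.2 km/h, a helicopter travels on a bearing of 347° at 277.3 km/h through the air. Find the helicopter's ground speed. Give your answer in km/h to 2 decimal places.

273.94 km/h

Taking east as x and north as y: velocity relative to the air = (-62.379, 270.193) km/h; the air relative to ground = (17.200, 0.000) km/h.
Velocity relative to ground = (-62.379, 270.193) + (17.200, 0.000) = (-45.179, 270.193) km/h.
Speed = |(-45.179, 270.193)| = 273.944 km/h.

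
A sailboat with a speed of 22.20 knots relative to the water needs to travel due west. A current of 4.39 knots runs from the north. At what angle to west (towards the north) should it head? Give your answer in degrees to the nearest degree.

11°

The current pushes perpendicular to the desired track; the heading must have a component into the current equal to 4.39 knots: 22.20 sin θ = 4.39.
sin θ = 0.1977, so θ = 11.405°.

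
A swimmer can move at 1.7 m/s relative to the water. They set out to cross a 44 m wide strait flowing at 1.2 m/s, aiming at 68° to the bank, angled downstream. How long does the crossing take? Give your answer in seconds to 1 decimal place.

The component of the swimmer's velocity perpendicular to the bank is 1.7 × sin 68° = 1.576 m/s.
Only the cross-stream component determines the crossing time; the current contributes nothing perpendicular to the bank.
Time = 44 / 1.576 = 27.915 s.

27.9 s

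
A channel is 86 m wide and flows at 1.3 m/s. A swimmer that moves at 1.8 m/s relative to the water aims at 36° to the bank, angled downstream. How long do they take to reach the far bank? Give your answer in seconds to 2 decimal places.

The component of the swimmer's velocity perpendicular to the bank is 1.8 × sin 36° = 1.058 m/s.
The flow acts along the bank and has no component across it.
Time = 86 / 1.058 = 81.284 s.

81.28 s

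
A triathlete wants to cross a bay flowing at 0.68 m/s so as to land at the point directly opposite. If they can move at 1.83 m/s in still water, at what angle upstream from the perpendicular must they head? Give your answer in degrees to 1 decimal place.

To cancel the current, the upstream component of the triathlete's velocity must equal the flow: 1.83 sin θ = 0.68.
sin θ = 0.68 / 1.83 = 0.3716.
θ = arcsin(0.3716) = 21.813°.

21.8°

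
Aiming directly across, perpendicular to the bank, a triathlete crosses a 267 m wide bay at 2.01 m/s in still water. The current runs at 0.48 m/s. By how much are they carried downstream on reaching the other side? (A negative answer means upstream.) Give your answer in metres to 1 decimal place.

63.8 m

Perpendicular speed = 2.010 m/s; crossing time = 267 / 2.010 = 132.836 s.
Net downstream speed = 0.480 m/s.
Drift = 0.480 × 132.836 = 63.761 m (downstream).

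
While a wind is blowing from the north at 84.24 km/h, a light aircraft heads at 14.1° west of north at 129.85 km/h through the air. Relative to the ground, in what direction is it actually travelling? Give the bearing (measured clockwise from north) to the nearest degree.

Taking east as x and north as y: velocity relative to the air = (-31.633, 125.938) km/h; the air relative to ground = (0.000, -84.240) km/h.
Velocity relative to ground = (-31.633, 125.938) + (0.000, -84.240) = (-31.633, 41.698) km/h.
Bearing = atan2(-31.63, 41.70) = 322.81° clockwise from north.

323°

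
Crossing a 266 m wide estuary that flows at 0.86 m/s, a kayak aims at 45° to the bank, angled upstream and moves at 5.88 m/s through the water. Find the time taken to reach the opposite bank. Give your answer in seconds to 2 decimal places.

The component of the kayak's velocity perpendicular to the bank is 5.88 × sin 45° = 4.158 m/s.
The current is parallel to the bank, so it does not affect the crossing time.
Time = 266 / 4.158 = 63.976 s.

63.98 s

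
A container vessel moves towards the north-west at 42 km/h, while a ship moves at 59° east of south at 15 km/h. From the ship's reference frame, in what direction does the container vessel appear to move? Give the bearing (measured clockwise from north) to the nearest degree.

Taking east as x and north as y: container vessel velocity = (-29.698, 29.698) km/h; ship velocity = (12.858, -7.726) km/h.
Velocity of container vessel relative to ship = (-29.698, 29.698) − (12.858, -7.726) = (-42.556, 37.424) km/h.
Bearing = atan2(-42.56, 37.42) = 311.33° clockwise from north.

311°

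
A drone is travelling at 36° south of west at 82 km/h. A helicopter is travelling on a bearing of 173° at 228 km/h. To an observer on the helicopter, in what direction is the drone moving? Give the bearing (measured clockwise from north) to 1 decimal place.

Taking east as x and north as y: drone velocity = (-66.339, -48.198) km/h; helicopter velocity = (27.786, -226.301) km/h.
Velocity of drone relative to helicopter = (-66.339, -48.198) − (27.786, -226.301) = (-94.126, 178.102) km/h.
Bearing = atan2(-94.13, 178.10) = 332.14° clockwise from north.

332.1°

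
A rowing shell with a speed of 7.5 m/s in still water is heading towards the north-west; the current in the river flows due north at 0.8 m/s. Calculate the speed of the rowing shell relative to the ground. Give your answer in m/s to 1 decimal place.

8.1 m/s

Taking east as x and north as y: velocity relative to the water = (-5.303, 5.303) m/s; the water relative to ground = (0.000, 0.800) m/s.
Velocity relative to ground = (-5.303, 5.303) + (0.000, 0.800) = (-5.303, 6.103) m/s.
Speed = |(-5.303, 6.103)| = 8.085 m/s.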